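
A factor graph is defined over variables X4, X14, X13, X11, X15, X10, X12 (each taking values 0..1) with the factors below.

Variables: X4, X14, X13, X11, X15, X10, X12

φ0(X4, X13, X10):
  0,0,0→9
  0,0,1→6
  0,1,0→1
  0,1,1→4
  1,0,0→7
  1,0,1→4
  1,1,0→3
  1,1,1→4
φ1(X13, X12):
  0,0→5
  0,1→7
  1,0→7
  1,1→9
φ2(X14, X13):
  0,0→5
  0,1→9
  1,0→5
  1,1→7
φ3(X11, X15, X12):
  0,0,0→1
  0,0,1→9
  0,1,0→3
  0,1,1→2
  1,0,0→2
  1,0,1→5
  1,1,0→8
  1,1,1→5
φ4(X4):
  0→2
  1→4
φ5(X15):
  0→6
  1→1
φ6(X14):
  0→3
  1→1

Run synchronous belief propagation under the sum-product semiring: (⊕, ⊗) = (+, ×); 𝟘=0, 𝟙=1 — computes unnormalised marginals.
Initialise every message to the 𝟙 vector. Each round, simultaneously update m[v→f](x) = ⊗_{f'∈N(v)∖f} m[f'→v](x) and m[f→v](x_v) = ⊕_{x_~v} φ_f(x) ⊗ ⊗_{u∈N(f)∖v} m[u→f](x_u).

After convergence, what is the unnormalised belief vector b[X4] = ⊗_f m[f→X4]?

b[X4] = [816680, 1661104]

init: all messages = 𝟙 over 2 values
r1 m[φ0→X4] = [20, 18]
r1 m[φ0→X13] = [26, 12]
r1 m[φ0→X10] = [20, 18]
r1 m[φ1→X13] = [12, 16]
r1 m[φ1→X12] = [12, 16]
r1 m[φ2→X14] = [14, 12]
r1 m[φ2→X13] = [10, 16]
r1 m[φ3→X11] = [15, 20]
r1 m[φ3→X15] = [17, 18]
r1 m[φ3→X12] = [14, 21]
r1 m[φ4→X4] = [2, 4]
r1 m[φ5→X15] = [6, 1]
r1 m[φ6→X14] = [3, 1]
r1 m[X4→φ0] = [1, 1]
r1 m[X4→φ4] = [1, 1]
r1 m[X14→φ2] = [1, 1]
r1 m[X14→φ6] = [1, 1]
r1 m[X13→φ0] = [1, 1]
r1 m[X13→φ1] = [1, 1]
r1 m[X13→φ2] = [1, 1]
r1 m[X11→φ3] = [1, 1]
r1 m[X15→φ3] = [1, 1]
r1 m[X15→φ5] = [1, 1]
r1 m[X10→φ0] = [1, 1]
r1 m[X12→φ1] = [1, 1]
r1 m[X12→φ3] = [1, 1]
r2 m[φ0→X4] = [20, 18]
r2 m[φ0→X13] = [26, 12]
r2 m[φ0→X10] = [20, 18]
r2 m[φ1→X13] = [12, 16]
r2 m[φ1→X12] = [12, 16]
r2 m[φ2→X14] = [14, 12]
r2 m[φ2→X13] = [10, 16]
r2 m[φ3→X11] = [15, 20]
r2 m[φ3→X15] = [17, 18]
r2 m[φ3→X12] = [14, 21]
r2 m[φ4→X4] = [2, 4]
r2 m[φ5→X15] = [6, 1]
r2 m[φ6→X14] = [3, 1]
r2 m[X4→φ0] = [2, 4]
r2 m[X4→φ4] = [20, 18]
r2 m[X14→φ2] = [3, 1]
r2 m[X14→φ6] = [14, 12]
r2 m[X13→φ0] = [120, 256]
r2 m[X13→φ1] = [260, 192]
r2 m[X13→φ2] = [312, 192]
r2 m[X11→φ3] = [1, 1]
r2 m[X15→φ3] = [6, 1]
r2 m[X15→φ5] = [17, 18]
r2 m[X10→φ0] = [1, 1]
r2 m[X12→φ1] = [14, 21]
r2 m[X12→φ3] = [12, 16]
r3 m[φ0→X4] = [3080, 3112]
r3 m[φ0→X13] = [74, 38]
r3 m[φ0→X10] = [9104, 9504]
r3 m[φ1→X13] = [217, 287]
r3 m[φ1→X12] = [2644, 3548]
r3 m[φ2→X14] = [3288, 2904]
r3 m[φ2→X13] = [20, 34]
r3 m[φ3→X11] = [1004, 800]
r3 m[φ3→X15] = [260, 244]
r3 m[φ3→X12] = [29, 91]
r3 m[φ4→X4] = [2, 4]
r3 m[φ5→X15] = [6, 1]
r3 m[φ6→X14] = [3, 1]
r3 m[X4→φ0] = [2, 4]
r3 m[X4→φ4] = [20, 18]
r3 m[X14→φ2] = [3, 1]
r3 m[X14→φ6] = [14, 12]
r3 m[X13→φ0] = [120, 256]
r3 m[X13→φ1] = [260, 192]
r3 m[X13→φ2] = [312, 192]
r3 m[X11→φ3] = [1, 1]
r3 m[X15→φ3] = [6, 1]
r3 m[X15→φ5] = [17, 18]
r3 m[X10→φ0] = [1, 1]
r3 m[X12→φ1] = [14, 21]
r3 m[X12→φ3] = [12, 16]
r4 m[φ0→X4] = [3080, 3112]
r4 m[φ0→X13] = [74, 38]
r4 m[φ0→X10] = [9104, 9504]
r4 m[φ1→X13] = [217, 287]
r4 m[φ1→X12] = [2644, 3548]
r4 m[φ2→X14] = [3288, 2904]
r4 m[φ2→X13] = [20, 34]
r4 m[φ3→X11] = [1004, 800]
r4 m[φ3→X15] = [260, 244]
r4 m[φ3→X12] = [29, 91]
r4 m[φ4→X4] = [2, 4]
r4 m[φ5→X15] = [6, 1]
r4 m[φ6→X14] = [3, 1]
r4 m[X4→φ0] = [2, 4]
r4 m[X4→φ4] = [3080, 3112]
r4 m[X14→φ2] = [3, 1]
r4 m[X14→φ6] = [3288, 2904]
r4 m[X13→φ0] = [4340, 9758]
r4 m[X13→φ1] = [1480, 1292]
r4 m[X13→φ2] = [16058, 10906]
r4 m[X11→φ3] = [1, 1]
r4 m[X15→φ3] = [6, 1]
r4 m[X15→φ5] = [260, 244]
r4 m[X10→φ0] = [1, 1]
r4 m[X12→φ1] = [29, 91]
r4 m[X12→φ3] = [2644, 3548]
r5 m[φ0→X4] = [113890, 116046]
r5 m[φ0→X13] = [74, 38]
r5 m[φ0→X10] = [336252, 355712]
r5 m[φ1→X13] = [782, 1022]
r5 m[φ1→X12] = [16444, 21988]
r5 m[φ2→X14] = [178444, 156632]
r5 m[φ2→X13] = [20, 34]
r5 m[φ3→X11] = [222484, 177060]
r5 m[φ3→X15] = [57604, 53920]
r5 m[φ3→X12] = [29, 91]
r5 m[φ4→X4] = [2, 4]
r5 m[φ5→X15] = [6, 1]
r5 m[φ6→X14] = [3, 1]
r5 m[X4→φ0] = [2, 4]
r5 m[X4→φ4] = [3080, 3112]
r5 m[X14→φ2] = [3, 1]
r5 m[X14→φ6] = [3288, 2904]
r5 m[X13→φ0] = [4340, 9758]
r5 m[X13→φ1] = [1480, 1292]
r5 m[X13→φ2] = [16058, 10906]
r5 m[X11→φ3] = [1, 1]
r5 m[X15→φ3] = [6, 1]
r5 m[X15→φ5] = [260, 244]
r5 m[X10→φ0] = [1, 1]
r5 m[X12→φ1] = [29, 91]
r5 m[X12→φ3] = [2644, 3548]
r6 m[φ0→X4] = [113890, 116046]
r6 m[φ0→X13] = [74, 38]
r6 m[φ0→X10] = [336252, 355712]
r6 m[φ1→X13] = [782, 1022]
r6 m[φ1→X12] = [16444, 21988]
r6 m[φ2→X14] = [178444, 156632]
r6 m[φ2→X13] = [20, 34]
r6 m[φ3→X11] = [222484, 177060]
r6 m[φ3→X15] = [57604, 53920]
r6 m[φ3→X12] = [29, 91]
r6 m[φ4→X4] = [2, 4]
r6 m[φ5→X15] = [6, 1]
r6 m[φ6→X14] = [3, 1]
r6 m[X4→φ0] = [2, 4]
r6 m[X4→φ4] = [113890, 116046]
r6 m[X14→φ2] = [3, 1]
r6 m[X14→φ6] = [178444, 156632]
r6 m[X13→φ0] = [15640, 34748]
r6 m[X13→φ1] = [1480, 1292]
r6 m[X13→φ2] = [57868, 38836]
r6 m[X11→φ3] = [1, 1]
r6 m[X15→φ3] = [6, 1]
r6 m[X15→φ5] = [57604, 53920]
r6 m[X10→φ0] = [1, 1]
r6 m[X12→φ1] = [29, 91]
r6 m[X12→φ3] = [16444, 21988]
r7 m[φ0→X4] = [408340, 415276]
r7 m[φ0→X13] = [74, 38]
r7 m[φ0→X10] = [1205912, 1271872]
r7 m[φ1→X13] = [782, 1022]
r7 m[φ1→X12] = [16444, 21988]
r7 m[φ2→X14] = [638864, 561192]
r7 m[φ2→X13] = [20, 34]
r7 m[φ3→X11] = [1379324, 1098460]
r7 m[φ3→X15] = [357164, 334800]
r7 m[φ3→X12] = [29, 91]
r7 m[φ4→X4] = [2, 4]
r7 m[φ5→X15] = [6, 1]
r7 m[φ6→X14] = [3, 1]
r7 m[X4→φ0] = [2, 4]
r7 m[X4→φ4] = [113890, 116046]
r7 m[X14→φ2] = [3, 1]
r7 m[X14→φ6] = [178444, 156632]
r7 m[X13→φ0] = [15640, 34748]
r7 m[X13→φ1] = [1480, 1292]
r7 m[X13→φ2] = [57868, 38836]
r7 m[X11→φ3] = [1, 1]
r7 m[X15→φ3] = [6, 1]
r7 m[X15→φ5] = [57604, 53920]
r7 m[X10→φ0] = [1, 1]
r7 m[X12→φ1] = [29, 91]
r7 m[X12→φ3] = [16444, 21988]
r8 m[φ0→X4] = [408340, 415276]
r8 m[φ0→X13] = [74, 38]
r8 m[φ0→X10] = [1205912, 1271872]
r8 m[φ1→X13] = [782, 1022]
r8 m[φ1→X12] = [16444, 21988]
r8 m[φ2→X14] = [638864, 561192]
r8 m[φ2→X13] = [20, 34]
r8 m[φ3→X11] = [1379324, 1098460]
r8 m[φ3→X15] = [357164, 334800]
r8 m[φ3→X12] = [29, 91]
r8 m[φ4→X4] = [2, 4]
r8 m[φ5→X15] = [6, 1]
r8 m[φ6→X14] = [3, 1]
r8 m[X4→φ0] = [2, 4]
r8 m[X4→φ4] = [408340, 415276]
r8 m[X14→φ2] = [3, 1]
r8 m[X14→φ6] = [638864, 561192]
r8 m[X13→φ0] = [15640, 34748]
r8 m[X13→φ1] = [1480, 1292]
r8 m[X13→φ2] = [57868, 38836]
r8 m[X11→φ3] = [1, 1]
r8 m[X15→φ3] = [6, 1]
r8 m[X15→φ5] = [357164, 334800]
r8 m[X10→φ0] = [1, 1]
r8 m[X12→φ1] = [29, 91]
r8 m[X12→φ3] = [16444, 21988]
r9 m[φ0→X4] = [408340, 415276]
r9 m[φ0→X13] = [74, 38]
r9 m[φ0→X10] = [1205912, 1271872]
r9 m[φ1→X13] = [782, 1022]
r9 m[φ1→X12] = [16444, 21988]
r9 m[φ2→X14] = [638864, 561192]
r9 m[φ2→X13] = [20, 34]
r9 m[φ3→X11] = [1379324, 1098460]
r9 m[φ3→X15] = [357164, 334800]
r9 m[φ3→X12] = [29, 91]
r9 m[φ4→X4] = [2, 4]
r9 m[φ5→X15] = [6, 1]
r9 m[φ6→X14] = [3, 1]
r9 m[X4→φ0] = [2, 4]
r9 m[X4→φ4] = [408340, 415276]
r9 m[X14→φ2] = [3, 1]
r9 m[X14→φ6] = [638864, 561192]
r9 m[X13→φ0] = [15640, 34748]
r9 m[X13→φ1] = [1480, 1292]
r9 m[X13→φ2] = [57868, 38836]
r9 m[X11→φ3] = [1, 1]
r9 m[X15→φ3] = [6, 1]
r9 m[X15→φ5] = [357164, 334800]
r9 m[X10→φ0] = [1, 1]
r9 m[X12→φ1] = [29, 91]
r9 m[X12→φ3] = [16444, 21988]
fixed point reached at round 9
b[X4] = ⊗ incoming = [816680, 1661104]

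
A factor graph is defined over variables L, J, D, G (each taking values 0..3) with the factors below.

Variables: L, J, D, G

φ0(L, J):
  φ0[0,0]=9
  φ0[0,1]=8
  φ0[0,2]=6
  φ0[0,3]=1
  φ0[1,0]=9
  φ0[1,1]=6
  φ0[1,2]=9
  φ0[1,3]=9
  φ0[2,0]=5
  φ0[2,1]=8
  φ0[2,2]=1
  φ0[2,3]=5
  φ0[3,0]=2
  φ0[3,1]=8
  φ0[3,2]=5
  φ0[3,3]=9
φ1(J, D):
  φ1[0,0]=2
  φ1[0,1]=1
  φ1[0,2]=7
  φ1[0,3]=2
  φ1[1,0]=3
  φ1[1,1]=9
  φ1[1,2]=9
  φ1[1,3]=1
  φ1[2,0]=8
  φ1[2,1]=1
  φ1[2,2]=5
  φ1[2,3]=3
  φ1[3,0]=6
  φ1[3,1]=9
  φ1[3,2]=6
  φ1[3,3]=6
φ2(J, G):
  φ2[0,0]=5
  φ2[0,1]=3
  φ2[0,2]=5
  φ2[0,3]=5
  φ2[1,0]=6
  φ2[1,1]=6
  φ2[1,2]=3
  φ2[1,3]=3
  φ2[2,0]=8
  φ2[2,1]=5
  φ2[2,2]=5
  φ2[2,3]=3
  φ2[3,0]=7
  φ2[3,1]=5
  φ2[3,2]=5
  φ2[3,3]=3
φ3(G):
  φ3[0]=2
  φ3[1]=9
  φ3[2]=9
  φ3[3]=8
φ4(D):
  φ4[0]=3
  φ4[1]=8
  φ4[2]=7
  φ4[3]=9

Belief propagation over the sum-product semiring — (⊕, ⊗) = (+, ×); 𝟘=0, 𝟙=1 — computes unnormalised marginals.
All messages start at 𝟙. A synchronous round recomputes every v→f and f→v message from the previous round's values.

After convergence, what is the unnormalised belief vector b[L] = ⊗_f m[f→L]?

init: all messages = 𝟙 over 4 values
r1 m[φ0→L] = [24, 33, 19, 24]
r1 m[φ0→J] = [25, 30, 21, 24]
r1 m[φ1→J] = [12, 22, 17, 27]
r1 m[φ1→D] = [19, 20, 27, 12]
r1 m[φ2→J] = [18, 18, 21, 20]
r1 m[φ2→G] = [26, 19, 18, 14]
r1 m[φ3→G] = [2, 9, 9, 8]
r1 m[φ4→D] = [3, 8, 7, 9]
r1 m[L→φ0] = [1, 1, 1, 1]
r1 m[J→φ0] = [1, 1, 1, 1]
r1 m[J→φ1] = [1, 1, 1, 1]
r1 m[J→φ2] = [1, 1, 1, 1]
r1 m[D→φ1] = [1, 1, 1, 1]
r1 m[D→φ4] = [1, 1, 1, 1]
r1 m[G→φ2] = [1, 1, 1, 1]
r1 m[G→φ3] = [1, 1, 1, 1]
r2 m[φ0→L] = [24, 33, 19, 24]
r2 m[φ0→J] = [25, 30, 21, 24]
r2 m[φ1→J] = [12, 22, 17, 27]
r2 m[φ1→D] = [19, 20, 27, 12]
r2 m[φ2→J] = [18, 18, 21, 20]
r2 m[φ2→G] = [26, 19, 18, 14]
r2 m[φ3→G] = [2, 9, 9, 8]
r2 m[φ4→D] = [3, 8, 7, 9]
r2 m[L→φ0] = [1, 1, 1, 1]
r2 m[J→φ0] = [216, 396, 357, 540]
r2 m[J→φ1] = [450, 540, 441, 480]
r2 m[J→φ2] = [300, 660, 357, 648]
r2 m[D→φ1] = [3, 8, 7, 9]
r2 m[D→φ4] = [19, 20, 27, 12]
r2 m[G→φ2] = [2, 9, 9, 8]
r2 m[G→φ3] = [26, 19, 18, 14]
r3 m[φ0→L] = [7794, 12393, 7305, 10245]
r3 m[φ0→J] = [25, 30, 21, 24]
r3 m[φ1→J] = [81, 153, 94, 186]
r3 m[φ1→D] = [8928, 10071, 13095, 5643]
r3 m[φ2→J] = [122, 117, 130, 128]
r3 m[φ2→G] = [12852, 9885, 8505, 6495]
r3 m[φ3→G] = [2, 9, 9, 8]
r3 m[φ4→D] = [3, 8, 7, 9]
r3 m[L→φ0] = [1, 1, 1, 1]
r3 m[J→φ0] = [216, 396, 357, 540]
r3 m[J→φ1] = [450, 540, 441, 480]
r3 m[J→φ2] = [300, 660, 357, 648]
r3 m[D→φ1] = [3, 8, 7, 9]
r3 m[D→φ4] = [19, 20, 27, 12]
r3 m[G→φ2] = [2, 9, 9, 8]
r3 m[G→φ3] = [26, 19, 18, 14]
r4 m[φ0→L] = [7794, 12393, 7305, 10245]
r4 m[φ0→J] = [25, 30, 21, 24]
r4 m[φ1→J] = [81, 153, 94, 186]
r4 m[φ1→D] = [8928, 10071, 13095, 5643]
r4 m[φ2→J] = [122, 117, 130, 128]
r4 m[φ2→G] = [12852, 9885, 8505, 6495]
r4 m[φ3→G] = [2, 9, 9, 8]
r4 m[φ4→D] = [3, 8, 7, 9]
r4 m[L→φ0] = [1, 1, 1, 1]
r4 m[J→φ0] = [9882, 17901, 12220, 23808]
r4 m[J→φ1] = [3050, 3510, 2730, 3072]
r4 m[J→φ2] = [2025, 4590, 1974, 4464]
r4 m[D→φ1] = [3, 8, 7, 9]
r4 m[D→φ4] = [8928, 10071, 13095, 5643]
r4 m[G→φ2] = [2, 9, 9, 8]
r4 m[G→φ3] = [12852, 9885, 8505, 6495]
r5 m[φ0→L] = [329274, 520596, 323878, 438344]
r5 m[φ0→J] = [25, 30, 21, 24]
r5 m[φ1→J] = [81, 153, 94, 186]
r5 m[φ1→D] = [56902, 65018, 85022, 36232]
r5 m[φ2→J] = [122, 117, 130, 128]
r5 m[φ2→G] = [84705, 65805, 56085, 43209]
r5 m[φ3→G] = [2, 9, 9, 8]
r5 m[φ4→D] = [3, 8, 7, 9]
r5 m[L→φ0] = [1, 1, 1, 1]
r5 m[J→φ0] = [9882, 17901, 12220, 23808]
r5 m[J→φ1] = [3050, 3510, 2730, 3072]
r5 m[J→φ2] = [2025, 4590, 1974, 4464]
r5 m[D→φ1] = [3, 8, 7, 9]
r5 m[D→φ4] = [8928, 10071, 13095, 5643]
r5 m[G→φ2] = [2, 9, 9, 8]
r5 m[G→φ3] = [12852, 9885, 8505, 6495]
r6 m[φ0→L] = [329274, 520596, 323878, 438344]
r6 m[φ0→J] = [25, 30, 21, 24]
r6 m[φ1→J] = [81, 153, 94, 186]
r6 m[φ1→D] = [56902, 65018, 85022, 36232]
r6 m[φ2→J] = [122, 117, 130, 128]
r6 m[φ2→G] = [84705, 65805, 56085, 43209]
r6 m[φ3→G] = [2, 9, 9, 8]
r6 m[φ4→D] = [3, 8, 7, 9]
r6 m[L→φ0] = [1, 1, 1, 1]
r6 m[J→φ0] = [9882, 17901, 12220, 23808]
r6 m[J→φ1] = [3050, 3510, 2730, 3072]
r6 m[J→φ2] = [2025, 4590, 1974, 4464]
r6 m[D→φ1] = [3, 8, 7, 9]
r6 m[D→φ4] = [56902, 65018, 85022, 36232]
r6 m[G→φ2] = [2, 9, 9, 8]
r6 m[G→φ3] = [84705, 65805, 56085, 43209]
r7 m[φ0→L] = [329274, 520596, 323878, 438344]
r7 m[φ0→J] = [25, 30, 21, 24]
r7 m[φ1→J] = [81, 153, 94, 186]
r7 m[φ1→D] = [56902, 65018, 85022, 36232]
r7 m[φ2→J] = [122, 117, 130, 128]
r7 m[φ2→G] = [84705, 65805, 56085, 43209]
r7 m[φ3→G] = [2, 9, 9, 8]
r7 m[φ4→D] = [3, 8, 7, 9]
r7 m[L→φ0] = [1, 1, 1, 1]
r7 m[J→φ0] = [9882, 17901, 12220, 23808]
r7 m[J→φ1] = [3050, 3510, 2730, 3072]
r7 m[J→φ2] = [2025, 4590, 1974, 4464]
r7 m[D→φ1] = [3, 8, 7, 9]
r7 m[D→φ4] = [56902, 65018, 85022, 36232]
r7 m[G→φ2] = [2, 9, 9, 8]
r7 m[G→φ3] = [84705, 65805, 56085, 43209]
fixed point reached at round 7
b[L] = ⊗ incoming = [329274, 520596, 323878, 438344]

b[L] = [329274, 520596, 323878, 438344]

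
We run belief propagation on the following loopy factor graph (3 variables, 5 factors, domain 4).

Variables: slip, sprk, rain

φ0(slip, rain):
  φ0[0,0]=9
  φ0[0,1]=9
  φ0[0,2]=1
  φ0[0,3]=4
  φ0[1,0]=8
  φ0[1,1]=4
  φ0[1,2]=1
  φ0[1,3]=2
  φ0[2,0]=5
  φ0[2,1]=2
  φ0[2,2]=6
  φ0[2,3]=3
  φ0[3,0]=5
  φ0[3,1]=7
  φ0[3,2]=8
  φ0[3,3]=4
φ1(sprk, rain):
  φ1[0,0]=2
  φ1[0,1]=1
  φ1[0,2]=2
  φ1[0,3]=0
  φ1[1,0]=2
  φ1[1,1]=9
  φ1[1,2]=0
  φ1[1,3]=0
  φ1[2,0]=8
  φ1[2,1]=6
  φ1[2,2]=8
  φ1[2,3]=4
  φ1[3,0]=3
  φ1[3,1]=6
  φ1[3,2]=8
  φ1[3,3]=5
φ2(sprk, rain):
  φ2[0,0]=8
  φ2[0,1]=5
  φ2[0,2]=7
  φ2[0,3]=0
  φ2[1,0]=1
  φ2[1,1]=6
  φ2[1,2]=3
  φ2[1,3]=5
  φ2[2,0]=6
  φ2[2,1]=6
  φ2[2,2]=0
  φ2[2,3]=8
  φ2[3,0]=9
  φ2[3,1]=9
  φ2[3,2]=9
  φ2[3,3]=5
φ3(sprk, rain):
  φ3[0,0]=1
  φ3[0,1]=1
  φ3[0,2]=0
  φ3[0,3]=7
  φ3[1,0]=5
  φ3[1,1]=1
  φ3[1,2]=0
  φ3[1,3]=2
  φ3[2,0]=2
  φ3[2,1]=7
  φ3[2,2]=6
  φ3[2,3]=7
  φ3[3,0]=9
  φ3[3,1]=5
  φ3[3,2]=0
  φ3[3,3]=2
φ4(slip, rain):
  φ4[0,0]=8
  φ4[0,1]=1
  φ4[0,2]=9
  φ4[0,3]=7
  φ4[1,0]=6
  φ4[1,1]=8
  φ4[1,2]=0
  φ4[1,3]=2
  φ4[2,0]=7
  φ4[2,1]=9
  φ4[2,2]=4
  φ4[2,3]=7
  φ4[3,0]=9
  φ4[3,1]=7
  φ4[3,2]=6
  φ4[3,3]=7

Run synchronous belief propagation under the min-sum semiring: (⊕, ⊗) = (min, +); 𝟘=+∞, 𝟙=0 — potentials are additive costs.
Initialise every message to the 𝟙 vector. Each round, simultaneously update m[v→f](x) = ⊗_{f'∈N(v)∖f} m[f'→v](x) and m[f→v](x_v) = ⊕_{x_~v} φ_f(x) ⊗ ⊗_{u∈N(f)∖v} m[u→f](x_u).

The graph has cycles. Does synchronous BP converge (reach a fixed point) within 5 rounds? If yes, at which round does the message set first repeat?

init: all messages = 𝟙 over 4 values
r1 m[φ0→slip] = [1, 1, 2, 4]
r1 m[φ0→rain] = [5, 2, 1, 2]
r1 m[φ1→sprk] = [0, 0, 4, 3]
r1 m[φ1→rain] = [2, 1, 0, 0]
r1 m[φ2→sprk] = [0, 1, 0, 5]
r1 m[φ2→rain] = [1, 5, 0, 0]
r1 m[φ3→sprk] = [0, 0, 2, 0]
r1 m[φ3→rain] = [1, 1, 0, 2]
r1 m[φ4→slip] = [1, 0, 4, 6]
r1 m[φ4→rain] = [6, 1, 0, 2]
r1 m[slip→φ0] = [0, 0, 0, 0]
r1 m[slip→φ4] = [0, 0, 0, 0]
r1 m[sprk→φ1] = [0, 0, 0, 0]
r1 m[sprk→φ2] = [0, 0, 0, 0]
r1 m[sprk→φ3] = [0, 0, 0, 0]
r1 m[rain→φ0] = [0, 0, 0, 0]
r1 m[rain→φ1] = [0, 0, 0, 0]
r1 m[rain→φ2] = [0, 0, 0, 0]
r1 m[rain→φ3] = [0, 0, 0, 0]
r1 m[rain→φ4] = [0, 0, 0, 0]
r2 m[φ0→slip] = [1, 1, 2, 4]
r2 m[φ0→rain] = [5, 2, 1, 2]
r2 m[φ1→sprk] = [0, 0, 4, 3]
r2 m[φ1→rain] = [2, 1, 0, 0]
r2 m[φ2→sprk] = [0, 1, 0, 5]
r2 m[φ2→rain] = [1, 5, 0, 0]
r2 m[φ3→sprk] = [0, 0, 2, 0]
r2 m[φ3→rain] = [1, 1, 0, 2]
r2 m[φ4→slip] = [1, 0, 4, 6]
r2 m[φ4→rain] = [6, 1, 0, 2]
r2 m[slip→φ0] = [1, 0, 4, 6]
r2 m[slip→φ4] = [1, 1, 2, 4]
r2 m[sprk→φ1] = [0, 1, 2, 5]
r2 m[sprk→φ2] = [0, 0, 6, 3]
r2 m[sprk→φ3] = [0, 1, 4, 8]
r2 m[rain→φ0] = [10, 8, 0, 4]
r2 m[rain→φ1] = [13, 9, 1, 6]
r2 m[rain→φ2] = [14, 5, 1, 6]
r2 m[rain→φ3] = [14, 9, 1, 4]
r2 m[rain→φ4] = [9, 9, 1, 4]
r3 m[φ0→slip] = [1, 1, 6, 8]
r3 m[φ0→rain] = [8, 4, 1, 2]
r3 m[φ1→sprk] = [3, 1, 9, 9]
r3 m[φ1→rain] = [2, 1, 1, 0]
r3 m[φ2→sprk] = [6, 4, 1, 10]
r3 m[φ2→rain] = [1, 5, 3, 0]
r3 m[φ3→sprk] = [1, 1, 7, 1]
r3 m[φ3→rain] = [1, 1, 0, 3]
r3 m[φ4→slip] = [10, 1, 5, 7]
r3 m[φ4→rain] = [7, 2, 1, 3]
r3 m[slip→φ0] = [1, 0, 4, 6]
r3 m[slip→φ4] = [1, 1, 2, 4]
r3 m[sprk→φ1] = [0, 1, 2, 5]
r3 m[sprk→φ2] = [0, 0, 6, 3]
r3 m[sprk→φ3] = [0, 1, 4, 8]
r3 m[rain→φ0] = [10, 8, 0, 4]
r3 m[rain→φ1] = [13, 9, 1, 6]
r3 m[rain→φ2] = [14, 5, 1, 6]
r3 m[rain→φ3] = [14, 9, 1, 4]
r3 m[rain→φ4] = [9, 9, 1, 4]
r4 m[φ0→slip] = [1, 1, 6, 8]
r4 m[φ0→rain] = [8, 4, 1, 2]
r4 m[φ1→sprk] = [3, 1, 9, 9]
r4 m[φ1→rain] = [2, 1, 1, 0]
r4 m[φ2→sprk] = [6, 4, 1, 10]
r4 m[φ2→rain] = [1, 5, 3, 0]
r4 m[φ3→sprk] = [1, 1, 7, 1]
r4 m[φ3→rain] = [1, 1, 0, 3]
r4 m[φ4→slip] = [10, 1, 5, 7]
r4 m[φ4→rain] = [7, 2, 1, 3]
r4 m[slip→φ0] = [10, 1, 5, 7]
r4 m[slip→φ4] = [1, 1, 6, 8]
r4 m[sprk→φ1] = [7, 5, 8, 11]
r4 m[sprk→φ2] = [4, 2, 16, 10]
r4 m[sprk→φ3] = [9, 5, 10, 19]
r4 m[rain→φ0] = [11, 9, 5, 6]
r4 m[rain→φ1] = [17, 12, 5, 8]
r4 m[rain→φ2] = [18, 8, 3, 8]
r4 m[rain→φ3] = [18, 12, 6, 5]
r4 m[rain→φ4] = [12, 11, 5, 5]
r5 m[φ0→slip] = [6, 6, 9, 10]
r5 m[φ0→rain] = [9, 5, 2, 3]
r5 m[φ1→sprk] = [7, 5, 12, 13]
r5 m[φ1→rain] = [7, 8, 5, 5]
r5 m[φ2→sprk] = [8, 6, 3, 12]
r5 m[φ2→rain] = [3, 8, 5, 4]
r5 m[φ3→sprk] = [6, 6, 12, 6]
r5 m[φ3→rain] = [10, 6, 5, 7]
r5 m[φ4→slip] = [12, 5, 9, 11]
r5 m[φ4→rain] = [7, 2, 1, 3]
r5 m[slip→φ0] = [10, 1, 5, 7]
r5 m[slip→φ4] = [1, 1, 6, 8]
r5 m[sprk→φ1] = [7, 5, 8, 11]
r5 m[sprk→φ2] = [4, 2, 16, 10]
r5 m[sprk→φ3] = [9, 5, 10, 19]
r5 m[rain→φ0] = [11, 9, 5, 6]
r5 m[rain→φ1] = [17, 12, 5, 8]
r5 m[rain→φ2] = [18, 8, 3, 8]
r5 m[rain→φ3] = [18, 12, 6, 5]
r5 m[rain→φ4] = [12, 11, 5, 5]
no fixed point within 5 rounds

NOT CONVERGED within 5 rounds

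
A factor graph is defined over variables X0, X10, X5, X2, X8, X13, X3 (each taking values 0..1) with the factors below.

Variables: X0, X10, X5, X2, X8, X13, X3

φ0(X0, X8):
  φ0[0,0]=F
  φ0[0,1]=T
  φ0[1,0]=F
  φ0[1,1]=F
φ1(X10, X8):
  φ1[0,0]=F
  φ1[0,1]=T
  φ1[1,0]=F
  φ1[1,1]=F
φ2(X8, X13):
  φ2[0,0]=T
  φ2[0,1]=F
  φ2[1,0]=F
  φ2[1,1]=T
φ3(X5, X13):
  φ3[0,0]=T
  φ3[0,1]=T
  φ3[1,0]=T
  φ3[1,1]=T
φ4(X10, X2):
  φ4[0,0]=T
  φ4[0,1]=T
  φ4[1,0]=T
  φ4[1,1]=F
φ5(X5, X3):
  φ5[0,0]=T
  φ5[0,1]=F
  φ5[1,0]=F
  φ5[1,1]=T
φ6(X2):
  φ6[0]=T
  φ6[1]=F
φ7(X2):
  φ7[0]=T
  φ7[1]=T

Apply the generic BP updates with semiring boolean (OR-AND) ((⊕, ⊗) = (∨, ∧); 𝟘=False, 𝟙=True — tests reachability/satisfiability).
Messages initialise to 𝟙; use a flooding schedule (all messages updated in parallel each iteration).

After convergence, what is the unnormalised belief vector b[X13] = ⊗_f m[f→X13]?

init: all messages = 𝟙 over 2 values
r1 m[φ0→X0] = [T, F]
r1 m[φ0→X8] = [F, T]
r1 m[φ1→X10] = [T, F]
r1 m[φ1→X8] = [F, T]
r1 m[φ2→X8] = [T, T]
r1 m[φ2→X13] = [T, T]
r1 m[φ3→X5] = [T, T]
r1 m[φ3→X13] = [T, T]
r1 m[φ4→X10] = [T, T]
r1 m[φ4→X2] = [T, T]
r1 m[φ5→X5] = [T, T]
r1 m[φ5→X3] = [T, T]
r1 m[φ6→X2] = [T, F]
r1 m[φ7→X2] = [T, T]
r1 m[X0→φ0] = [T, T]
r1 m[X10→φ1] = [T, T]
r1 m[X10→φ4] = [T, T]
r1 m[X5→φ3] = [T, T]
r1 m[X5→φ5] = [T, T]
r1 m[X2→φ4] = [T, T]
r1 m[X2→φ6] = [T, T]
r1 m[X2→φ7] = [T, T]
r1 m[X8→φ0] = [T, T]
r1 m[X8→φ1] = [T, T]
r1 m[X8→φ2] = [T, T]
r1 m[X13→φ2] = [T, T]
r1 m[X13→φ3] = [T, T]
r1 m[X3→φ5] = [T, T]
r2 m[φ0→X0] = [T, F]
r2 m[φ0→X8] = [F, T]
r2 m[φ1→X10] = [T, F]
r2 m[φ1→X8] = [F, T]
r2 m[φ2→X8] = [T, T]
r2 m[φ2→X13] = [T, T]
r2 m[φ3→X5] = [T, T]
r2 m[φ3→X13] = [T, T]
r2 m[φ4→X10] = [T, T]
r2 m[φ4→X2] = [T, T]
r2 m[φ5→X5] = [T, T]
r2 m[φ5→X3] = [T, T]
r2 m[φ6→X2] = [T, F]
r2 m[φ7→X2] = [T, T]
r2 m[X0→φ0] = [T, T]
r2 m[X10→φ1] = [T, T]
r2 m[X10→φ4] = [T, F]
r2 m[X5→φ3] = [T, T]
r2 m[X5→φ5] = [T, T]
r2 m[X2→φ4] = [T, F]
r2 m[X2→φ6] = [T, T]
r2 m[X2→φ7] = [T, F]
r2 m[X8→φ0] = [F, T]
r2 m[X8→φ1] = [F, T]
r2 m[X8→φ2] = [F, T]
r2 m[X13→φ2] = [T, T]
r2 m[X13→φ3] = [T, T]
r2 m[X3→φ5] = [T, T]
r3 m[φ0→X0] = [T, F]
r3 m[φ0→X8] = [F, T]
r3 m[φ1→X10] = [T, F]
r3 m[φ1→X8] = [F, T]
r3 m[φ2→X8] = [T, T]
r3 m[φ2→X13] = [F, T]
r3 m[φ3→X5] = [T, T]
r3 m[φ3→X13] = [T, T]
r3 m[φ4→X10] = [T, T]
r3 m[φ4→X2] = [T, T]
r3 m[φ5→X5] = [T, T]
r3 m[φ5→X3] = [T, T]
r3 m[φ6→X2] = [T, F]
r3 m[φ7→X2] = [T, T]
r3 m[X0→φ0] = [T, T]
r3 m[X10→φ1] = [T, T]
r3 m[X10→φ4] = [T, F]
r3 m[X5→φ3] = [T, T]
r3 m[X5→φ5] = [T, T]
r3 m[X2→φ4] = [T, F]
r3 m[X2→φ6] = [T, T]
r3 m[X2→φ7] = [T, F]
r3 m[X8→φ0] = [F, T]
r3 m[X8→φ1] = [F, T]
r3 m[X8→φ2] = [F, T]
r3 m[X13→φ2] = [T, T]
r3 m[X13→φ3] = [T, T]
r3 m[X3→φ5] = [T, T]
r4 m[φ0→X0] = [T, F]
r4 m[φ0→X8] = [F, T]
r4 m[φ1→X10] = [T, F]
r4 m[φ1→X8] = [F, T]
r4 m[φ2→X8] = [T, T]
r4 m[φ2→X13] = [F, T]
r4 m[φ3→X5] = [T, T]
r4 m[φ3→X13] = [T, T]
r4 m[φ4→X10] = [T, T]
r4 m[φ4→X2] = [T, T]
r4 m[φ5→X5] = [T, T]
r4 m[φ5→X3] = [T, T]
r4 m[φ6→X2] = [T, F]
r4 m[φ7→X2] = [T, T]
r4 m[X0→φ0] = [T, T]
r4 m[X10→φ1] = [T, T]
r4 m[X10→φ4] = [T, F]
r4 m[X5→φ3] = [T, T]
r4 m[X5→φ5] = [T, T]
r4 m[X2→φ4] = [T, F]
r4 m[X2→φ6] = [T, T]
r4 m[X2→φ7] = [T, F]
r4 m[X8→φ0] = [F, T]
r4 m[X8→φ1] = [F, T]
r4 m[X8→φ2] = [F, T]
r4 m[X13→φ2] = [T, T]
r4 m[X13→φ3] = [F, T]
r4 m[X3→φ5] = [T, T]
r5 m[φ0→X0] = [T, F]
r5 m[φ0→X8] = [F, T]
r5 m[φ1→X10] = [T, F]
r5 m[φ1→X8] = [F, T]
r5 m[φ2→X8] = [T, T]
r5 m[φ2→X13] = [F, T]
r5 m[φ3→X5] = [T, T]
r5 m[φ3→X13] = [T, T]
r5 m[φ4→X10] = [T, T]
r5 m[φ4→X2] = [T, T]
r5 m[φ5→X5] = [T, T]
r5 m[φ5→X3] = [T, T]
r5 m[φ6→X2] = [T, F]
r5 m[φ7→X2] = [T, T]
r5 m[X0→φ0] = [T, T]
r5 m[X10→φ1] = [T, T]
r5 m[X10→φ4] = [T, F]
r5 m[X5→φ3] = [T, T]
r5 m[X5→φ5] = [T, T]
r5 m[X2→φ4] = [T, F]
r5 m[X2→φ6] = [T, T]
r5 m[X2→φ7] = [T, F]
r5 m[X8→φ0] = [F, T]
r5 m[X8→φ1] = [F, T]
r5 m[X8→φ2] = [F, T]
r5 m[X13→φ2] = [T, T]
r5 m[X13→φ3] = [F, T]
r5 m[X3→φ5] = [T, T]
fixed point reached at round 5
b[X13] = ⊗ incoming = [F, T]

b[X13] = [F, T]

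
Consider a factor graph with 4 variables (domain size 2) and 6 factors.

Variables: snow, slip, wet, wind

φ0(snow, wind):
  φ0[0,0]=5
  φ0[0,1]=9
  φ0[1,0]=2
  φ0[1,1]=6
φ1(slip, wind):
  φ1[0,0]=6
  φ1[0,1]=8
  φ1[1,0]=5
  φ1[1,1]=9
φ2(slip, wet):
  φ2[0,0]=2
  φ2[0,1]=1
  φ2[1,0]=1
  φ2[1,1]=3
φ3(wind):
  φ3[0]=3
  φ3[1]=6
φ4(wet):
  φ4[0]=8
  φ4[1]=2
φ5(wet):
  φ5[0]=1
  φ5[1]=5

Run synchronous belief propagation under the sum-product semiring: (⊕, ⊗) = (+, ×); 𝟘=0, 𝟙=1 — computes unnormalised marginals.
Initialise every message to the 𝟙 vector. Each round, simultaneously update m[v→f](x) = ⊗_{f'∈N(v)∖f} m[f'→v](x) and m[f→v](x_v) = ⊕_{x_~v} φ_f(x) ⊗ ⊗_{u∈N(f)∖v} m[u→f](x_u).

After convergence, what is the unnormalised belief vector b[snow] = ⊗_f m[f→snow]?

b[snow] = [34890, 21876]

init: all messages = 𝟙 over 2 values
r1 m[φ0→snow] = [14, 8]
r1 m[φ0→wind] = [7, 15]
r1 m[φ1→slip] = [14, 14]
r1 m[φ1→wind] = [11, 17]
r1 m[φ2→slip] = [3, 4]
r1 m[φ2→wet] = [3, 4]
r1 m[φ3→wind] = [3, 6]
r1 m[φ4→wet] = [8, 2]
r1 m[φ5→wet] = [1, 5]
r1 m[snow→φ0] = [1, 1]
r1 m[slip→φ1] = [1, 1]
r1 m[slip→φ2] = [1, 1]
r1 m[wet→φ2] = [1, 1]
r1 m[wet→φ4] = [1, 1]
r1 m[wet→φ5] = [1, 1]
r1 m[wind→φ0] = [1, 1]
r1 m[wind→φ1] = [1, 1]
r1 m[wind→φ3] = [1, 1]
r2 m[φ0→snow] = [14, 8]
r2 m[φ0→wind] = [7, 15]
r2 m[φ1→slip] = [14, 14]
r2 m[φ1→wind] = [11, 17]
r2 m[φ2→slip] = [3, 4]
r2 m[φ2→wet] = [3, 4]
r2 m[φ3→wind] = [3, 6]
r2 m[φ4→wet] = [8, 2]
r2 m[φ5→wet] = [1, 5]
r2 m[snow→φ0] = [1, 1]
r2 m[slip→φ1] = [3, 4]
r2 m[slip→φ2] = [14, 14]
r2 m[wet→φ2] = [8, 10]
r2 m[wet→φ4] = [3, 20]
r2 m[wet→φ5] = [24, 8]
r2 m[wind→φ0] = [33, 102]
r2 m[wind→φ1] = [21, 90]
r2 m[wind→φ3] = [77, 255]
r3 m[φ0→snow] = [1083, 678]
r3 m[φ0→wind] = [7, 15]
r3 m[φ1→slip] = [846, 915]
r3 m[φ1→wind] = [38, 60]
r3 m[φ2→slip] = [26, 38]
r3 m[φ2→wet] = [42, 56]
r3 m[φ3→wind] = [3, 6]
r3 m[φ4→wet] = [8, 2]
r3 m[φ5→wet] = [1, 5]
r3 m[snow→φ0] = [1, 1]
r3 m[slip→φ1] = [3, 4]
r3 m[slip→φ2] = [14, 14]
r3 m[wet→φ2] = [8, 10]
r3 m[wet→φ4] = [3, 20]
r3 m[wet→φ5] = [24, 8]
r3 m[wind→φ0] = [33, 102]
r3 m[wind→φ1] = [21, 90]
r3 m[wind→φ3] = [77, 255]
r4 m[φ0→snow] = [1083, 678]
r4 m[φ0→wind] = [7, 15]
r4 m[φ1→slip] = [846, 915]
r4 m[φ1→wind] = [38, 60]
r4 m[φ2→slip] = [26, 38]
r4 m[φ2→wet] = [42, 56]
r4 m[φ3→wind] = [3, 6]
r4 m[φ4→wet] = [8, 2]
r4 m[φ5→wet] = [1, 5]
r4 m[snow→φ0] = [1, 1]
r4 m[slip→φ1] = [26, 38]
r4 m[slip→φ2] = [846, 915]
r4 m[wet→φ2] = [8, 10]
r4 m[wet→φ4] = [42, 280]
r4 m[wet→φ5] = [336, 112]
r4 m[wind→φ0] = [114, 360]
r4 m[wind→φ1] = [21, 90]
r4 m[wind→φ3] = [266, 900]
r5 m[φ0→snow] = [3810, 2388]
r5 m[φ0→wind] = [7, 15]
r5 m[φ1→slip] = [846, 915]
r5 m[φ1→wind] = [346, 550]
r5 m[φ2→slip] = [26, 38]
r5 m[φ2→wet] = [2607, 3591]
r5 m[φ3→wind] = [3, 6]
r5 m[φ4→wet] = [8, 2]
r5 m[φ5→wet] = [1, 5]
r5 m[snow→φ0] = [1, 1]
r5 m[slip→φ1] = [26, 38]
r5 m[slip→φ2] = [846, 915]
r5 m[wet→φ2] = [8, 10]
r5 m[wet→φ4] = [42, 280]
r5 m[wet→φ5] = [336, 112]
r5 m[wind→φ0] = [114, 360]
r5 m[wind→φ1] = [21, 90]
r5 m[wind→φ3] = [266, 900]
r6 m[φ0→snow] = [3810, 2388]
r6 m[φ0→wind] = [7, 15]
r6 m[φ1→slip] = [846, 915]
r6 m[φ1→wind] = [346, 550]
r6 m[φ2→slip] = [26, 38]
r6 m[φ2→wet] = [2607, 3591]
r6 m[φ3→wind] = [3, 6]
r6 m[φ4→wet] = [8, 2]
r6 m[φ5→wet] = [1, 5]
r6 m[snow→φ0] = [1, 1]
r6 m[slip→φ1] = [26, 38]
r6 m[slip→φ2] = [846, 915]
r6 m[wet→φ2] = [8, 10]
r6 m[wet→φ4] = [2607, 17955]
r6 m[wet→φ5] = [20856, 7182]
r6 m[wind→φ0] = [1038, 3300]
r6 m[wind→φ1] = [21, 90]
r6 m[wind→φ3] = [2422, 8250]
r7 m[φ0→snow] = [34890, 21876]
r7 m[φ0→wind] = [7, 15]
r7 m[φ1→slip] = [846, 915]
r7 m[φ1→wind] = [346, 550]
r7 m[φ2→slip] = [26, 38]
r7 m[φ2→wet] = [2607, 3591]
r7 m[φ3→wind] = [3, 6]
r7 m[φ4→wet] = [8, 2]
r7 m[φ5→wet] = [1, 5]
r7 m[snow→φ0] = [1, 1]
r7 m[slip→φ1] = [26, 38]
r7 m[slip→φ2] = [846, 915]
r7 m[wet→φ2] = [8, 10]
r7 m[wet→φ4] = [2607, 17955]
r7 m[wet→φ5] = [20856, 7182]
r7 m[wind→φ0] = [1038, 3300]
r7 m[wind→φ1] = [21, 90]
r7 m[wind→φ3] = [2422, 8250]
r8 m[φ0→snow] = [34890, 21876]
r8 m[φ0→wind] = [7, 15]
r8 m[φ1→slip] = [846, 915]
r8 m[φ1→wind] = [346, 550]
r8 m[φ2→slip] = [26, 38]
r8 m[φ2→wet] = [2607, 3591]
r8 m[φ3→wind] = [3, 6]
r8 m[φ4→wet] = [8, 2]
r8 m[φ5→wet] = [1, 5]
r8 m[snow→φ0] = [1, 1]
r8 m[slip→φ1] = [26, 38]
r8 m[slip→φ2] = [846, 915]
r8 m[wet→φ2] = [8, 10]
r8 m[wet→φ4] = [2607, 17955]
r8 m[wet→φ5] = [20856, 7182]
r8 m[wind→φ0] = [1038, 3300]
r8 m[wind→φ1] = [21, 90]
r8 m[wind→φ3] = [2422, 8250]
fixed point reached at round 8
b[snow] = ⊗ incoming = [34890, 21876]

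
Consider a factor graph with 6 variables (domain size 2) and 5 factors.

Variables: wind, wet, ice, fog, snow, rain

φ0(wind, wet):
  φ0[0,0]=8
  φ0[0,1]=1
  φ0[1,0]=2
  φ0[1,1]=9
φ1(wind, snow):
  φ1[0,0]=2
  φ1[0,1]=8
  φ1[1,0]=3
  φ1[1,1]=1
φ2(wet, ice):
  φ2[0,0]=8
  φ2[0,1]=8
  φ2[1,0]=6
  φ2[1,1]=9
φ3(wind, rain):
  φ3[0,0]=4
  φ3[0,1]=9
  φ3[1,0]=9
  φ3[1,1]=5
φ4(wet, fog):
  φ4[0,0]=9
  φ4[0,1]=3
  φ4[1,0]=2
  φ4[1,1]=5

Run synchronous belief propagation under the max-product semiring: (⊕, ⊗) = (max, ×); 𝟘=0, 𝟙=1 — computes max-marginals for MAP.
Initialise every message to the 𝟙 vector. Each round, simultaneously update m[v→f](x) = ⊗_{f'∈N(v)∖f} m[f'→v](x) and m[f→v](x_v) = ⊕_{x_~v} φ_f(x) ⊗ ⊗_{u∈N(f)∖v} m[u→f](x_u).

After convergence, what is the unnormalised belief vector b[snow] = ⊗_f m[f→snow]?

b[snow] = [10935, 41472]

init: all messages = 𝟙 over 2 values
r1 m[φ0→wind] = [8, 9]
r1 m[φ0→wet] = [8, 9]
r1 m[φ1→wind] = [8, 3]
r1 m[φ1→snow] = [3, 8]
r1 m[φ2→wet] = [8, 9]
r1 m[φ2→ice] = [8, 9]
r1 m[φ3→wind] = [9, 9]
r1 m[φ3→rain] = [9, 9]
r1 m[φ4→wet] = [9, 5]
r1 m[φ4→fog] = [9, 5]
r1 m[wind→φ0] = [1, 1]
r1 m[wind→φ1] = [1, 1]
r1 m[wind→φ3] = [1, 1]
r1 m[wet→φ0] = [1, 1]
r1 m[wet→φ2] = [1, 1]
r1 m[wet→φ4] = [1, 1]
r1 m[ice→φ2] = [1, 1]
r1 m[fog→φ4] = [1, 1]
r1 m[snow→φ1] = [1, 1]
r1 m[rain→φ3] = [1, 1]
r2 m[φ0→wind] = [8, 9]
r2 m[φ0→wet] = [8, 9]
r2 m[φ1→wind] = [8, 3]
r2 m[φ1→snow] = [3, 8]
r2 m[φ2→wet] = [8, 9]
r2 m[φ2→ice] = [8, 9]
r2 m[φ3→wind] = [9, 9]
r2 m[φ3→rain] = [9, 9]
r2 m[φ4→wet] = [9, 5]
r2 m[φ4→fog] = [9, 5]
r2 m[wind→φ0] = [72, 27]
r2 m[wind→φ1] = [72, 81]
r2 m[wind→φ3] = [64, 27]
r2 m[wet→φ0] = [72, 45]
r2 m[wet→φ2] = [72, 45]
r2 m[wet→φ4] = [64, 81]
r2 m[ice→φ2] = [1, 1]
r2 m[fog→φ4] = [1, 1]
r2 m[snow→φ1] = [1, 1]
r2 m[rain→φ3] = [1, 1]
r3 m[φ0→wind] = [576, 405]
r3 m[φ0→wet] = [576, 243]
r3 m[φ1→wind] = [8, 3]
r3 m[φ1→snow] = [243, 576]
r3 m[φ2→wet] = [8, 9]
r3 m[φ2→ice] = [576, 576]
r3 m[φ3→wind] = [9, 9]
r3 m[φ3→rain] = [256, 576]
r3 m[φ4→wet] = [9, 5]
r3 m[φ4→fog] = [576, 405]
r3 m[wind→φ0] = [72, 27]
r3 m[wind→φ1] = [72, 81]
r3 m[wind→φ3] = [64, 27]
r3 m[wet→φ0] = [72, 45]
r3 m[wet→φ2] = [72, 45]
r3 m[wet→φ4] = [64, 81]
r3 m[ice→φ2] = [1, 1]
r3 m[fog→φ4] = [1, 1]
r3 m[snow→φ1] = [1, 1]
r3 m[rain→φ3] = [1, 1]
r4 m[φ0→wind] = [576, 405]
r4 m[φ0→wet] = [576, 243]
r4 m[φ1→wind] = [8, 3]
r4 m[φ1→snow] = [243, 576]
r4 m[φ2→wet] = [8, 9]
r4 m[φ2→ice] = [576, 576]
r4 m[φ3→wind] = [9, 9]
r4 m[φ3→rain] = [256, 576]
r4 m[φ4→wet] = [9, 5]
r4 m[φ4→fog] = [576, 405]
r4 m[wind→φ0] = [72, 27]
r4 m[wind→φ1] = [5184, 3645]
r4 m[wind→φ3] = [4608, 1215]
r4 m[wet→φ0] = [72, 45]
r4 m[wet→φ2] = [5184, 1215]
r4 m[wet→φ4] = [4608, 2187]
r4 m[ice→φ2] = [1, 1]
r4 m[fog→φ4] = [1, 1]
r4 m[snow→φ1] = [1, 1]
r4 m[rain→φ3] = [1, 1]
r5 m[φ0→wind] = [576, 405]
r5 m[φ0→wet] = [576, 243]
r5 m[φ1→wind] = [8, 3]
r5 m[φ1→snow] = [10935, 41472]
r5 m[φ2→wet] = [8, 9]
r5 m[φ2→ice] = [41472, 41472]
r5 m[φ3→wind] = [9, 9]
r5 m[φ3→rain] = [18432, 41472]
r5 m[φ4→wet] = [9, 5]
r5 m[φ4→fog] = [41472, 13824]
r5 m[wind→φ0] = [72, 27]
r5 m[wind→φ1] = [5184, 3645]
r5 m[wind→φ3] = [4608, 1215]
r5 m[wet→φ0] = [72, 45]
r5 m[wet→φ2] = [5184, 1215]
r5 m[wet→φ4] = [4608, 2187]
r5 m[ice→φ2] = [1, 1]
r5 m[fog→φ4] = [1, 1]
r5 m[snow→φ1] = [1, 1]
r5 m[rain→φ3] = [1, 1]
r6 m[φ0→wind] = [576, 405]
r6 m[φ0→wet] = [576, 243]
r6 m[φ1→wind] = [8, 3]
r6 m[φ1→snow] = [10935, 41472]
r6 m[φ2→wet] = [8, 9]
r6 m[φ2→ice] = [41472, 41472]
r6 m[φ3→wind] = [9, 9]
r6 m[φ3→rain] = [18432, 41472]
r6 m[φ4→wet] = [9, 5]
r6 m[φ4→fog] = [41472, 13824]
r6 m[wind→φ0] = [72, 27]
r6 m[wind→φ1] = [5184, 3645]
r6 m[wind→φ3] = [4608, 1215]
r6 m[wet→φ0] = [72, 45]
r6 m[wet→φ2] = [5184, 1215]
r6 m[wet→φ4] = [4608, 2187]
r6 m[ice→φ2] = [1, 1]
r6 m[fog→φ4] = [1, 1]
r6 m[snow→φ1] = [1, 1]
r6 m[rain→φ3] = [1, 1]
fixed point reached at round 6
b[snow] = ⊗ incoming = [10935, 41472]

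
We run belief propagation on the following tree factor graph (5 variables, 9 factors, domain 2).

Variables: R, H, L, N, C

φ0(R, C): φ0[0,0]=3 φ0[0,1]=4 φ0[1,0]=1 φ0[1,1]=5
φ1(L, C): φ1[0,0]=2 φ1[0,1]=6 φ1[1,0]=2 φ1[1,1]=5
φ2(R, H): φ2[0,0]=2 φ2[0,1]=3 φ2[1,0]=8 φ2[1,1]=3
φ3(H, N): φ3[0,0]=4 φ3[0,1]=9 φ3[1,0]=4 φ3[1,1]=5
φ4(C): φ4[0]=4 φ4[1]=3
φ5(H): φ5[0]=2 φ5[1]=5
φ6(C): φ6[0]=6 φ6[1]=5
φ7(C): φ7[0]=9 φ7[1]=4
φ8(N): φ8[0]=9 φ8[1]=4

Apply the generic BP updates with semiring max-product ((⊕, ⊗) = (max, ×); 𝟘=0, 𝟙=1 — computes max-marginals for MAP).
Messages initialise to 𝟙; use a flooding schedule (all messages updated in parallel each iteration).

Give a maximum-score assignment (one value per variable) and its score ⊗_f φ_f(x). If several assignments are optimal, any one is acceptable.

init: all messages = 𝟙 over 2 values
r1 m[φ0→R] = [4, 5]
r1 m[φ0→C] = [3, 5]
r1 m[φ1→L] = [6, 5]
r1 m[φ1→C] = [2, 6]
r1 m[φ2→R] = [3, 8]
r1 m[φ2→H] = [8, 3]
r1 m[φ3→H] = [9, 5]
r1 m[φ3→N] = [4, 9]
r1 m[φ4→C] = [4, 3]
r1 m[φ5→H] = [2, 5]
r1 m[φ6→C] = [6, 5]
r1 m[φ7→C] = [9, 4]
r1 m[φ8→N] = [9, 4]
r1 m[R→φ0] = [1, 1]
r1 m[R→φ2] = [1, 1]
r1 m[H→φ2] = [1, 1]
r1 m[H→φ3] = [1, 1]
r1 m[H→φ5] = [1, 1]
r1 m[L→φ1] = [1, 1]
r1 m[N→φ3] = [1, 1]
r1 m[N→φ8] = [1, 1]
r1 m[C→φ0] = [1, 1]
r1 m[C→φ1] = [1, 1]
r1 m[C→φ4] = [1, 1]
r1 m[C→φ6] = [1, 1]
r1 m[C→φ7] = [1, 1]
r2 m[φ0→R] = [4, 5]
r2 m[φ0→C] = [3, 5]
r2 m[φ1→L] = [6, 5]
r2 m[φ1→C] = [2, 6]
r2 m[φ2→R] = [3, 8]
r2 m[φ2→H] = [8, 3]
r2 m[φ3→H] = [9, 5]
r2 m[φ3→N] = [4, 9]
r2 m[φ4→C] = [4, 3]
r2 m[φ5→H] = [2, 5]
r2 m[φ6→C] = [6, 5]
r2 m[φ7→C] = [9, 4]
r2 m[φ8→N] = [9, 4]
r2 m[R→φ0] = [3, 8]
r2 m[R→φ2] = [4, 5]
r2 m[H→φ2] = [18, 25]
r2 m[H→φ3] = [16, 15]
r2 m[H→φ5] = [72, 15]
r2 m[L→φ1] = [1, 1]
r2 m[N→φ3] = [9, 4]
r2 m[N→φ8] = [4, 9]
r2 m[C→φ0] = [432, 360]
r2 m[C→φ1] = [648, 300]
r2 m[C→φ4] = [324, 600]
r2 m[C→φ6] = [216, 360]
r2 m[C→φ7] = [144, 450]
r3 m[φ0→R] = [1440, 1800]
r3 m[φ0→C] = [9, 40]
r3 m[φ1→L] = [1800, 1500]
r3 m[φ1→C] = [2, 6]
r3 m[φ2→R] = [75, 144]
r3 m[φ2→H] = [40, 15]
r3 m[φ3→H] = [36, 36]
r3 m[φ3→N] = [64, 144]
r3 m[φ4→C] = [4, 3]
r3 m[φ5→H] = [2, 5]
r3 m[φ6→C] = [6, 5]
r3 m[φ7→C] = [9, 4]
r3 m[φ8→N] = [9, 4]
r3 m[R→φ0] = [3, 8]
r3 m[R→φ2] = [4, 5]
r3 m[H→φ2] = [18, 25]
r3 m[H→φ3] = [16, 15]
r3 m[H→φ5] = [72, 15]
r3 m[L→φ1] = [1, 1]
r3 m[N→φ3] = [9, 4]
r3 m[N→φ8] = [4, 9]
r3 m[C→φ0] = [432, 360]
r3 m[C→φ1] = [648, 300]
r3 m[C→φ4] = [324, 600]
r3 m[C→φ6] = [216, 360]
r3 m[C→φ7] = [144, 450]
r4 m[φ0→R] = [1440, 1800]
r4 m[φ0→C] = [9, 40]
r4 m[φ1→L] = [1800, 1500]
r4 m[φ1→C] = [2, 6]
r4 m[φ2→R] = [75, 144]
r4 m[φ2→H] = [40, 15]
r4 m[φ3→H] = [36, 36]
r4 m[φ3→N] = [64, 144]
r4 m[φ4→C] = [4, 3]
r4 m[φ5→H] = [2, 5]
r4 m[φ6→C] = [6, 5]
r4 m[φ7→C] = [9, 4]
r4 m[φ8→N] = [9, 4]
r4 m[R→φ0] = [75, 144]
r4 m[R→φ2] = [1440, 1800]
r4 m[H→φ2] = [72, 180]
r4 m[H→φ3] = [80, 75]
r4 m[H→φ5] = [1440, 540]
r4 m[L→φ1] = [1, 1]
r4 m[N→φ3] = [9, 4]
r4 m[N→φ8] = [64, 144]
r4 m[C→φ0] = [432, 360]
r4 m[C→φ1] = [1944, 2400]
r4 m[C→φ4] = [972, 4800]
r4 m[C→φ6] = [648, 2880]
r4 m[C→φ7] = [432, 3600]
r5 m[φ0→R] = [1440, 1800]
r5 m[φ0→C] = [225, 720]
r5 m[φ1→L] = [14400, 12000]
r5 m[φ1→C] = [2, 6]
r5 m[φ2→R] = [540, 576]
r5 m[φ2→H] = [14400, 5400]
r5 m[φ3→H] = [36, 36]
r5 m[φ3→N] = [320, 720]
r5 m[φ4→C] = [4, 3]
r5 m[φ5→H] = [2, 5]
r5 m[φ6→C] = [6, 5]
r5 m[φ7→C] = [9, 4]
r5 m[φ8→N] = [9, 4]
r5 m[R→φ0] = [75, 144]
r5 m[R→φ2] = [1440, 1800]
r5 m[H→φ2] = [72, 180]
r5 m[H→φ3] = [80, 75]
r5 m[H→φ5] = [1440, 540]
r5 m[L→φ1] = [1, 1]
r5 m[N→φ3] = [9, 4]
r5 m[N→φ8] = [64, 144]
r5 m[C→φ0] = [432, 360]
r5 m[C→φ1] = [1944, 2400]
r5 m[C→φ4] = [972, 4800]
r5 m[C→φ6] = [648, 2880]
r5 m[C→φ7] = [432, 3600]
r6 m[φ0→R] = [1440, 1800]
r6 m[φ0→C] = [225, 720]
r6 m[φ1→L] = [14400, 12000]
r6 m[φ1→C] = [2, 6]
r6 m[φ2→R] = [540, 576]
r6 m[φ2→H] = [14400, 5400]
r6 m[φ3→H] = [36, 36]
r6 m[φ3→N] = [320, 720]
r6 m[φ4→C] = [4, 3]
r6 m[φ5→H] = [2, 5]
r6 m[φ6→C] = [6, 5]
r6 m[φ7→C] = [9, 4]
r6 m[φ8→N] = [9, 4]
r6 m[R→φ0] = [540, 576]
r6 m[R→φ2] = [1440, 1800]
r6 m[H→φ2] = [72, 180]
r6 m[H→φ3] = [28800, 27000]
r6 m[H→φ5] = [518400, 194400]
r6 m[L→φ1] = [1, 1]
r6 m[N→φ3] = [9, 4]
r6 m[N→φ8] = [320, 720]
r6 m[C→φ0] = [432, 360]
r6 m[C→φ1] = [48600, 43200]
r6 m[C→φ4] = [24300, 86400]
r6 m[C→φ6] = [16200, 51840]
r6 m[C→φ7] = [10800, 64800]
r7 m[φ0→R] = [1440, 1800]
r7 m[φ0→C] = [1620, 2880]
r7 m[φ1→L] = [259200, 216000]
r7 m[φ1→C] = [2, 6]
r7 m[φ2→R] = [540, 576]
r7 m[φ2→H] = [14400, 5400]
r7 m[φ3→H] = [36, 36]
r7 m[φ3→N] = [115200, 259200]
r7 m[φ4→C] = [4, 3]
r7 m[φ5→H] = [2, 5]
r7 m[φ6→C] = [6, 5]
r7 m[φ7→C] = [9, 4]
r7 m[φ8→N] = [9, 4]
r7 m[R→φ0] = [540, 576]
r7 m[R→φ2] = [1440, 1800]
r7 m[H→φ2] = [72, 180]
r7 m[H→φ3] = [28800, 27000]
r7 m[H→φ5] = [518400, 194400]
r7 m[L→φ1] = [1, 1]
r7 m[N→φ3] = [9, 4]
r7 m[N→φ8] = [320, 720]
r7 m[C→φ0] = [432, 360]
r7 m[C→φ1] = [48600, 43200]
r7 m[C→φ4] = [24300, 86400]
r7 m[C→φ6] = [16200, 51840]
r7 m[C→φ7] = [10800, 64800]
r8 m[φ0→R] = [1440, 1800]
r8 m[φ0→C] = [1620, 2880]
r8 m[φ1→L] = [259200, 216000]
r8 m[φ1→C] = [2, 6]
r8 m[φ2→R] = [540, 576]
r8 m[φ2→H] = [14400, 5400]
r8 m[φ3→H] = [36, 36]
r8 m[φ3→N] = [115200, 259200]
r8 m[φ4→C] = [4, 3]
r8 m[φ5→H] = [2, 5]
r8 m[φ6→C] = [6, 5]
r8 m[φ7→C] = [9, 4]
r8 m[φ8→N] = [9, 4]
r8 m[R→φ0] = [540, 576]
r8 m[R→φ2] = [1440, 1800]
r8 m[H→φ2] = [72, 180]
r8 m[H→φ3] = [28800, 27000]
r8 m[H→φ5] = [518400, 194400]
r8 m[L→φ1] = [1, 1]
r8 m[N→φ3] = [9, 4]
r8 m[N→φ8] = [115200, 259200]
r8 m[C→φ0] = [432, 360]
r8 m[C→φ1] = [349920, 172800]
r8 m[C→φ4] = [174960, 345600]
r8 m[C→φ6] = [116640, 207360]
r8 m[C→φ7] = [77760, 259200]
r9 m[φ0→R] = [1440, 1800]
r9 m[φ0→C] = [1620, 2880]
r9 m[φ1→L] = [1036800, 864000]
r9 m[φ1→C] = [2, 6]
r9 m[φ2→R] = [540, 576]
r9 m[φ2→H] = [14400, 5400]
r9 m[φ3→H] = [36, 36]
r9 m[φ3→N] = [115200, 259200]
r9 m[φ4→C] = [4, 3]
r9 m[φ5→H] = [2, 5]
r9 m[φ6→C] = [6, 5]
r9 m[φ7→C] = [9, 4]
r9 m[φ8→N] = [9, 4]
r9 m[R→φ0] = [540, 576]
r9 m[R→φ2] = [1440, 1800]
r9 m[H→φ2] = [72, 180]
r9 m[H→φ3] = [28800, 27000]
r9 m[H→φ5] = [518400, 194400]
r9 m[L→φ1] = [1, 1]
r9 m[N→φ3] = [9, 4]
r9 m[N→φ8] = [115200, 259200]
r9 m[C→φ0] = [432, 360]
r9 m[C→φ1] = [349920, 172800]
r9 m[C→φ4] = [174960, 345600]
r9 m[C→φ6] = [116640, 207360]
r9 m[C→φ7] = [77760, 259200]
r10 m[φ0→R] = [1440, 1800]
r10 m[φ0→C] = [1620, 2880]
r10 m[φ1→L] = [1036800, 864000]
r10 m[φ1→C] = [2, 6]
r10 m[φ2→R] = [540, 576]
r10 m[φ2→H] = [14400, 5400]
r10 m[φ3→H] = [36, 36]
r10 m[φ3→N] = [115200, 259200]
r10 m[φ4→C] = [4, 3]
r10 m[φ5→H] = [2, 5]
r10 m[φ6→C] = [6, 5]
r10 m[φ7→C] = [9, 4]
r10 m[φ8→N] = [9, 4]
r10 m[R→φ0] = [540, 576]
r10 m[R→φ2] = [1440, 1800]
r10 m[H→φ2] = [72, 180]
r10 m[H→φ3] = [28800, 27000]
r10 m[H→φ5] = [518400, 194400]
r10 m[L→φ1] = [1, 1]
r10 m[N→φ3] = [9, 4]
r10 m[N→φ8] = [115200, 259200]
r10 m[C→φ0] = [432, 360]
r10 m[C→φ1] = [349920, 172800]
r10 m[C→φ4] = [174960, 345600]
r10 m[C→φ6] = [116640, 207360]
r10 m[C→φ7] = [77760, 259200]
fixed point reached at round 10
traceback from R: (R=1, H=0, L=0, N=0, C=1), score=1036800

assignment: (R=1, H=0, L=0, N=0, C=1); score = 1036800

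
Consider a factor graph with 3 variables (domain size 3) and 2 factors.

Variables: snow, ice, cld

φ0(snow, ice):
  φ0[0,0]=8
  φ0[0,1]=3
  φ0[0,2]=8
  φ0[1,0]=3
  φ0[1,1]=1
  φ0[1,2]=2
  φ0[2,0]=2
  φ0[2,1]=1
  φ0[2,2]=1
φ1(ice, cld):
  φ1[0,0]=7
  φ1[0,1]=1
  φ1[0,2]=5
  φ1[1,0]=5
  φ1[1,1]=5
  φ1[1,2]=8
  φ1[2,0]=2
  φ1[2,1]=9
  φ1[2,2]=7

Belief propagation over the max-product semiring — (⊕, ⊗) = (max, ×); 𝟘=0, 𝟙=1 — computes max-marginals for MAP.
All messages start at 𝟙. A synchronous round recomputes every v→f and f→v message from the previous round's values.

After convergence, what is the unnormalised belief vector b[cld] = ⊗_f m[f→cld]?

b[cld] = [56, 72, 56]

init: all messages = 𝟙 over 3 values
r1 m[φ0→snow] = [8, 3, 2]
r1 m[φ0→ice] = [8, 3, 8]
r1 m[φ1→ice] = [7, 8, 9]
r1 m[φ1→cld] = [7, 9, 8]
r1 m[snow→φ0] = [1, 1, 1]
r1 m[ice→φ0] = [1, 1, 1]
r1 m[ice→φ1] = [1, 1, 1]
r1 m[cld→φ1] = [1, 1, 1]
r2 m[φ0→snow] = [8, 3, 2]
r2 m[φ0→ice] = [8, 3, 8]
r2 m[φ1→ice] = [7, 8, 9]
r2 m[φ1→cld] = [7, 9, 8]
r2 m[snow→φ0] = [1, 1, 1]
r2 m[ice→φ0] = [7, 8, 9]
r2 m[ice→φ1] = [8, 3, 8]
r2 m[cld→φ1] = [1, 1, 1]
r3 m[φ0→snow] = [72, 21, 14]
r3 m[φ0→ice] = [8, 3, 8]
r3 m[φ1→ice] = [7, 8, 9]
r3 m[φ1→cld] = [56, 72, 56]
r3 m[snow→φ0] = [1, 1, 1]
r3 m[ice→φ0] = [7, 8, 9]
r3 m[ice→φ1] = [8, 3, 8]
r3 m[cld→φ1] = [1, 1, 1]
r4 m[φ0→snow] = [72, 21, 14]
r4 m[φ0→ice] = [8, 3, 8]
r4 m[φ1→ice] = [7, 8, 9]
r4 m[φ1→cld] = [56, 72, 56]
r4 m[snow→φ0] = [1, 1, 1]
r4 m[ice→φ0] = [7, 8, 9]
r4 m[ice→φ1] = [8, 3, 8]
r4 m[cld→φ1] = [1, 1, 1]
fixed point reached at round 4
b[cld] = ⊗ incoming = [56, 72, 56]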